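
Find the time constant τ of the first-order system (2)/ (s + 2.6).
First-order system: τ = -1/pole. Pole = -2.6. τ = -1/(-2.6) = 0.3846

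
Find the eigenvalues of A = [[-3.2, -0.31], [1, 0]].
Eigenvalues solve det(λI - A) = 0.
Characteristic polynomial: λ^2 + 3.2*λ + 0.31 = 0.
Factor: (λ + 3.1)(λ + 0.1) = 0.
Roots: -0.1, -3.1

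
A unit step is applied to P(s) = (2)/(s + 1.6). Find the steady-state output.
FVT: lim_{t→∞} y(t) = lim_{s→0} s*Y(s) where Y(s) = P(s)/s.
= lim_{s→0} P(s) = P(0) = num(0)/den(0) = 2/1.6 = 1.25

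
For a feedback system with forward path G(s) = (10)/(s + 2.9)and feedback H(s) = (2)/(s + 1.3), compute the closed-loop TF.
Closed-loop T = G/(1+GH).
Numerator: G_num * H_den = 10*s + 13.
Denominator: G_den * H_den + G_num * H_num = (s^2 + 4.2*s + 3.77) + (20) = s^2 + 4.2*s + 23.77.
T(s) = (10*s + 13)/(s^2 + 4.2*s + 23.77)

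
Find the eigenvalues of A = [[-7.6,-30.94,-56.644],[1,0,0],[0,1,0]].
Eigenvalues solve det(λI - A) = 0.
Characteristic polynomial: λ^3 + 7.6*λ^2 + 30.94*λ + 56.644 = 0.
Factor: (λ + 3.4)(λ^2 + 4.2*λ + 16.66) = 0.
Roots: -2.1 + 3.5j, -2.1 - 3.5j, -3.4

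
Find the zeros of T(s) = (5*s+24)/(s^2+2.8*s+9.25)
Set numerator = 0: 5*s + 24 = 0 → Zeros: -4.8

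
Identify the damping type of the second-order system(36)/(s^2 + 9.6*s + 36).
Standard form: ωn²/(s²+2ζωn·s+ωn²) gives ωn=6, ζ=0.8.
Underdamped (ζ = 0.8 < 1)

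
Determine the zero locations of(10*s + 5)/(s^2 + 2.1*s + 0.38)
Set numerator = 0: 10*s + 5 = 0 → Zeros: -0.5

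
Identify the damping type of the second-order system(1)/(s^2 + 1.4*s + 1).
Standard form: ωn²/(s²+2ζωn·s+ωn²) gives ωn=1, ζ=0.7.
Underdamped (ζ = 0.7 < 1)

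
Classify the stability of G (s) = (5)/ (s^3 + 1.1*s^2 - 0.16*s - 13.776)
Denominator: s^3 + 1.1*s^2 - 0.16*s - 13.776 = (s - 2.1)(s^2 + 3.2*s + 6.56). Poles: -1.6 + 2j, -1.6 - 2j, 2.1. Unstable (1 pole(s) in RHP)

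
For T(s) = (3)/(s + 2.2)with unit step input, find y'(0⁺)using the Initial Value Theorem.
IVT: y'(0⁺) = lim_{s→∞} s²·Y(s) = lim_{s→∞} s·T(s).
deg(num) = 0, deg(den) = 1, relative degree = 1, so s·T(s) → (leading num)/(leading den) = 3/1 = 3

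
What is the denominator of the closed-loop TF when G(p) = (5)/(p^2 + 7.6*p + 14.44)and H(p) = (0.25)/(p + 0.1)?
Characteristic poly = G_den * H_den + G_num * H_num = (p^3 + 7.7*p^2 + 15.2*p + 1.444) + (1.25) = p^3 + 7.7*p^2 + 15.2*p + 2.694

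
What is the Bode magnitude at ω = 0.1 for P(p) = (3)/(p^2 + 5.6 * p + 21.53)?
Substitute p = j*0.1: P(j0.1) = 0.139311 - 0.00362519j.
|P(j0.1)| = sqrt(Re² + Im²) = 0.1394.
20*log₁₀(0.1394) = -17.12 dB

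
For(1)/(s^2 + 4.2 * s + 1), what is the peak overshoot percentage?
Standard form: ωn²/(s²+2ζωn·s+ωn²) → ωn = 1, ζ = 2.1.
ζ ≥ 1, so the response is non-oscillatory: peak overshoot = 0%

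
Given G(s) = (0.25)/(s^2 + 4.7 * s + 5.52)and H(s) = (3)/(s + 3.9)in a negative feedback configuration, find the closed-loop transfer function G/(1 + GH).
Closed-loop T = G/(1+GH).
Numerator: G_num * H_den = 0.25*s + 0.975.
Denominator: G_den * H_den + G_num * H_num = (s^3 + 8.6*s^2 + 23.85*s + 21.528) + (0.75) = s^3 + 8.6*s^2 + 23.85*s + 22.278.
T(s) = (0.25*s + 0.975)/(s^3 + 8.6*s^2 + 23.85*s + 22.278)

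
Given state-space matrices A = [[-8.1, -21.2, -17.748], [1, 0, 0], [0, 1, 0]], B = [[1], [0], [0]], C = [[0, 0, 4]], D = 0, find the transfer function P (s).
P(s) = C(sI - A)⁻¹B + D.
Characteristic polynomial det(sI - A) = s^3 + 8.1*s^2 + 21.2*s + 17.748.
Numerator from C·adj(sI-A)·B + D·det(sI-A) = 4.
P(s) = (4)/(s^3 + 8.1*s^2 + 21.2*s + 17.748)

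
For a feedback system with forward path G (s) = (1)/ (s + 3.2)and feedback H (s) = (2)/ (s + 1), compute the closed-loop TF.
Closed-loop T = G/(1+GH).
Numerator: G_num * H_den = s + 1.
Denominator: G_den * H_den + G_num * H_num = (s^2 + 4.2*s + 3.2) + (2) = s^2 + 4.2*s + 5.2.
T(s) = (s + 1)/(s^2 + 4.2*s + 5.2)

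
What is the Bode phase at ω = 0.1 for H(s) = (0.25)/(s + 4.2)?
Substitute s = j*0.1: H(j0.1) = 0.0594901 - 0.00141643j.
∠H(j0.1) = atan2(Im, Re) = atan2(-0.00141643, 0.0594901) = -1.36°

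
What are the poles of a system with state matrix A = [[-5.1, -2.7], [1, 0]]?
Eigenvalues solve det(λI - A) = 0.
Characteristic polynomial: λ^2 + 5.1*λ + 2.7 = 0.
Factor: (λ + 4.5)(λ + 0.6) = 0.
Roots: -0.6, -4.5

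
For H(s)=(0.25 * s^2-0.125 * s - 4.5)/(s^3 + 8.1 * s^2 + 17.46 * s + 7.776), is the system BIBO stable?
Denominator: s^3 + 8.1*s^2 + 17.46*s + 7.776 = (s + 2.7)(s + 4.8)(s + 0.6). Poles: -0.6, -2.7, -4.8. All Re(p)<0: Yes (stable)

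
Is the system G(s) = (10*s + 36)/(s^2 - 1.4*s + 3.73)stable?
Denominator: s^2 - 1.4*s + 3.73. Poles: 0.7 + 1.8j, 0.7 - 1.8j. All Re(p)<0: No (unstable)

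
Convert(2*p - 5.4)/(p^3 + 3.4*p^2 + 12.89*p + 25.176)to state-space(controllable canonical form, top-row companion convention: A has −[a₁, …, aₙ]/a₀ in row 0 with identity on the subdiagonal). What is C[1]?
Reachable canonical form: C = numerator coefficients (right-aligned, zero-padded to length n).
num = 2*p - 5.4, C = [[0, 2, -5.4]].
C[1] = 2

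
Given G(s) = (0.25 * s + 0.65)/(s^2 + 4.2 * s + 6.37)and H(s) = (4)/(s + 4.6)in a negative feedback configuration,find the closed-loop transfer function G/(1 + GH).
Closed-loop T = G/(1+GH).
Numerator: G_num * H_den = 0.25*s^2 + 1.8*s + 2.99.
Denominator: G_den * H_den + G_num * H_num = (s^3 + 8.8*s^2 + 25.69*s + 29.302) + (s + 2.6) = s^3 + 8.8*s^2 + 26.69*s + 31.902.
T(s) = (0.25*s^2 + 1.8*s + 2.99)/(s^3 + 8.8*s^2 + 26.69*s + 31.902)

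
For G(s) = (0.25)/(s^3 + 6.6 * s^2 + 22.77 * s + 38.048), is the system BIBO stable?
Denominator: s^3 + 6.6*s^2 + 22.77*s + 38.048 = (s + 3.2)(s^2 + 3.4*s + 11.89). Poles: -1.7 + 3j, -1.7 - 3j, -3.2. All Re(p)<0: Yes (stable)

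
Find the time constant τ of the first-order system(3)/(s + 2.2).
First-order system: τ = -1/pole. Pole = -2.2. τ = -1/(-2.2) = 0.4545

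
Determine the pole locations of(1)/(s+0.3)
Set denominator = 0: s + 0.3 = 0 → Poles: -0.3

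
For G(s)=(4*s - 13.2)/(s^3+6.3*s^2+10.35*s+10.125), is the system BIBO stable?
Denominator: s^3 + 6.3*s^2 + 10.35*s + 10.125 = (s + 4.5)(s^2 + 1.8*s + 2.25). Poles: -0.9 + 1.2j, -0.9 - 1.2j, -4.5. All Re(p)<0: Yes (stable)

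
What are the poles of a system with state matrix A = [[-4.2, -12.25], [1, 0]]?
Eigenvalues solve det(λI - A) = 0.
Characteristic polynomial: λ^2 + 4.2*λ + 12.25 = 0.
Roots: -2.1 + 2.8j, -2.1 - 2.8j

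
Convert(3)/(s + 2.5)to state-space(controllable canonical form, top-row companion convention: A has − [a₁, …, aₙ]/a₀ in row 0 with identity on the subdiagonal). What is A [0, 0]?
Reachable canonical form for den = s + 2.5: top row of A = -[a₁,a₂,...,aₙ]/a₀, ones on the subdiagonal, zeros elsewhere.
A = [[-2.5]].
A[0,0] = -2.5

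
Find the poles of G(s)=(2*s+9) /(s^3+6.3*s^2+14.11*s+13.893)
Set denominator = 0: s^3 + 6.3*s^2 + 14.11*s + 13.893 = (s + 3.3)(s^2 + 3*s + 4.21) = 0 → Poles: -1.5 + 1.4j, -1.5 - 1.4j, -3.3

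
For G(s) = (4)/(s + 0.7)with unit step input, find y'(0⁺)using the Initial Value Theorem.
IVT: y'(0⁺) = lim_{s→∞} s²·Y(s) = lim_{s→∞} s·G(s).
deg(num) = 0, deg(den) = 1, relative degree = 1, so s·G(s) → (leading num)/(leading den) = 4/1 = 4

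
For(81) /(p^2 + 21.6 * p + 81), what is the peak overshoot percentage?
Standard form: ωn²/(p²+2ζωn·p+ωn²) → ωn = 9, ζ = 1.2.
ζ ≥ 1, so the response is non-oscillatory: peak overshoot = 0%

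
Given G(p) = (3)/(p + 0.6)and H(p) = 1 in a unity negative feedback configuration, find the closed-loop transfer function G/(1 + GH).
Closed-loop T = G/(1+GH).
Numerator: G_num * H_den = 3.
Denominator: G_den * H_den + G_num * H_num = (p + 0.6) + (3) = p + 3.6.
T(p) = (3)/(p + 3.6)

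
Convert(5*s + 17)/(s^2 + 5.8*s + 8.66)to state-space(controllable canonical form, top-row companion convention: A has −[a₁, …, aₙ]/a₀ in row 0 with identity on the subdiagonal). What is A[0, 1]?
Reachable canonical form for den = s^2 + 5.8*s + 8.66: top row of A = -[a₁,a₂,...,aₙ]/a₀, ones on the subdiagonal, zeros elsewhere.
A = [[-5.8, -8.66], [1, 0]].
A[0,1] = -8.66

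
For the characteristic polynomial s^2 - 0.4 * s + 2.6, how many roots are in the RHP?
Poles: 0.2 + 1.6j, 0.2 - 1.6j. RHP poles (Re>0): 2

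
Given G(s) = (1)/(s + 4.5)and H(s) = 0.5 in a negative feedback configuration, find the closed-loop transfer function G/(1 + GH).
Closed-loop T = G/(1+GH).
Numerator: G_num * H_den = 1.
Denominator: G_den * H_den + G_num * H_num = (s + 4.5) + (0.5) = s + 5.
T(s) = (1)/(s + 5)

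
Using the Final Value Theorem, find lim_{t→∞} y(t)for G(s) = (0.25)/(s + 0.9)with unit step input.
FVT: lim_{t→∞} y(t) = lim_{s→0} s*Y(s) where Y(s) = G(s)/s.
= lim_{s→0} G(s) = G(0) = num(0)/den(0) = 0.25/0.9 = 0.2778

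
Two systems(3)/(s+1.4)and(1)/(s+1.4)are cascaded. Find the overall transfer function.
Series: H = H₁ · H₂ = (n₁·n₂)/(d₁·d₂).
Num: n₁·n₂ = 3. Den: d₁·d₂ = s^2 + 2.8*s + 1.96.
H(s) = (3)/(s^2 + 2.8*s + 1.96)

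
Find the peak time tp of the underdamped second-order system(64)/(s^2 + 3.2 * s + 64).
Standard form: ωn²/(s²+2ζωn·s+ωn²) → ωn = 8, ζ = 0.2.
ωd = ωn·√(1-ζ²) = 8·√(1-0.2²) = 7.838.
tp = π/ωd = π/7.838 = 0.4008 s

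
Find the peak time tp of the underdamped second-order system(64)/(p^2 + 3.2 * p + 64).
Standard form: ωn²/(p²+2ζωn·p+ωn²) → ωn = 8, ζ = 0.2.
ωd = ωn·√(1-ζ²) = 8·√(1-0.2²) = 7.838.
tp = π/ωd = π/7.838 = 0.4008 s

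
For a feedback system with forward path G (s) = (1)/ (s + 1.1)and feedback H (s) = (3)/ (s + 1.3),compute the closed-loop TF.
Closed-loop T = G/(1+GH).
Numerator: G_num * H_den = s + 1.3.
Denominator: G_den * H_den + G_num * H_num = (s^2 + 2.4*s + 1.43) + (3) = s^2 + 2.4*s + 4.43.
T(s) = (s + 1.3)/(s^2 + 2.4*s + 4.43)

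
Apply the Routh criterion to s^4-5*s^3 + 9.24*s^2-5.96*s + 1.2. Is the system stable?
Routh array:
s^4: [1, 9.24, 1.2]; s^3: [-5, -5.96]; s^2: [8.048, 1.2]; s^1: [-5.21447]; s^0: [1.2]
First column: [1, -5, 8.048, -5.21447, 1.2]. Sign changes = 4.
No, unstable (4 RHP root(s))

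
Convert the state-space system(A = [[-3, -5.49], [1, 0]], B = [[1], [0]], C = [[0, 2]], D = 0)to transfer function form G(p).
G(p) = C(pI - A)⁻¹B + D.
Characteristic polynomial det(pI - A) = p^2 + 3*p + 5.49.
Numerator from C·adj(pI-A)·B + D·det(pI-A) = 2.
G(p) = (2)/(p^2 + 3*p + 5.49)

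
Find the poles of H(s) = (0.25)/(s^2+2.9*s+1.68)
Set denominator = 0: s^2 + 2.9*s + 1.68 = (s + 0.8)(s + 2.1) = 0 → Poles: -0.8, -2.1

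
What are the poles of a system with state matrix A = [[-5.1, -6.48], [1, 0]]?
Eigenvalues solve det(λI - A) = 0.
Characteristic polynomial: λ^2 + 5.1*λ + 6.48 = 0.
Factor: (λ + 2.4)(λ + 2.7) = 0.
Roots: -2.4, -2.7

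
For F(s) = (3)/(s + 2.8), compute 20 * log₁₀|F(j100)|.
Substitute s = j*100: F(j100) = 0.000839342 - 0.0299765j.
|F(j100)| = sqrt(Re² + Im²) = 0.02999.
20*log₁₀(0.02999) = -30.46 dB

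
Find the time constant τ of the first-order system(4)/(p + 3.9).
First-order system: τ = -1/pole. Pole = -3.9. τ = -1/(-3.9) = 0.2564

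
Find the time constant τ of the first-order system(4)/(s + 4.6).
First-order system: τ = -1/pole. Pole = -4.6. τ = -1/(-4.6) = 0.2174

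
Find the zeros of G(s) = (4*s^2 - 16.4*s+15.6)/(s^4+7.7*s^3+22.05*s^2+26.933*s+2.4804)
Set numerator = 0: 4*s^2 - 16.4*s + 15.6 = 4*(s - 1.5)(s - 2.6) = 0 → Zeros: 1.5, 2.6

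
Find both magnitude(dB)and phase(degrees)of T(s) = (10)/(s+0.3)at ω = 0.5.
Substitute s = j*0.5: T(j0.5) = 8.82353 - 14.7059j.
|T| = 20*log₁₀(sqrt(Re²+Im²)) = 24.69 dB.
∠T = atan2(Im, Re) = -59.04°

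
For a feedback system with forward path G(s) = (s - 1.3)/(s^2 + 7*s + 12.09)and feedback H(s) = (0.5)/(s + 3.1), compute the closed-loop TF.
Closed-loop T = G/(1+GH).
Numerator: G_num * H_den = s^2 + 1.8*s - 4.03.
Denominator: G_den * H_den + G_num * H_num = (s^3 + 10.1*s^2 + 33.79*s + 37.479) + (0.5*s - 0.65) = s^3 + 10.1*s^2 + 34.29*s + 36.829.
T(s) = (s^2 + 1.8*s - 4.03)/(s^3 + 10.1*s^2 + 34.29*s + 36.829)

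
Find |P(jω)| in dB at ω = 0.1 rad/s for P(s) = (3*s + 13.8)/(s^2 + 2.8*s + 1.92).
Substitute s = j*0.1: P(j0.1) = 7.09567 - 0.883134j.
|P(j0.1)| = sqrt(Re² + Im²) = 7.15.
20*log₁₀(7.15) = 17.09 dB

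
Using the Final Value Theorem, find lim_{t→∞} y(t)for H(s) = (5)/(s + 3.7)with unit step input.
FVT: lim_{t→∞} y(t) = lim_{s→0} s*Y(s) where Y(s) = H(s)/s.
= lim_{s→0} H(s) = H(0) = num(0)/den(0) = 5/3.7 = 1.351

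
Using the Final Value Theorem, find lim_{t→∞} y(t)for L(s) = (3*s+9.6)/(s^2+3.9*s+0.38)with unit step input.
FVT: lim_{t→∞} y(t) = lim_{s→0} s*Y(s) where Y(s) = L(s)/s.
= lim_{s→0} L(s) = L(0) = num(0)/den(0) = 9.6/0.38 = 25.26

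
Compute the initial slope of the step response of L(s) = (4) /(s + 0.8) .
IVT: y'(0⁺) = lim_{s→∞} s²·Y(s) = lim_{s→∞} s·L(s).
deg(num) = 0, deg(den) = 1, relative degree = 1, so s·L(s) → (leading num)/(leading den) = 4/1 = 4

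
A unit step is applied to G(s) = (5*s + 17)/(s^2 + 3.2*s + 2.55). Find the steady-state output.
FVT: lim_{t→∞} y(t) = lim_{s→0} s*Y(s) where Y(s) = G(s)/s.
= lim_{s→0} G(s) = G(0) = num(0)/den(0) = 17/2.55 = 6.667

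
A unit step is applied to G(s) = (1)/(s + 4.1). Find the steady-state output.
FVT: lim_{t→∞} y(t) = lim_{s→0} s*Y(s) where Y(s) = G(s)/s.
= lim_{s→0} G(s) = G(0) = num(0)/den(0) = 1/4.1 = 0.2439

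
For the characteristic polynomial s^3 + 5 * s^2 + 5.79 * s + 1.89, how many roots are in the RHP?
s^3 + 5*s^2 + 5.79*s + 1.89 = (s + 0.6)(s + 0.9)(s + 3.5). Poles: -0.6, -0.9, -3.5. RHP poles (Re>0): 0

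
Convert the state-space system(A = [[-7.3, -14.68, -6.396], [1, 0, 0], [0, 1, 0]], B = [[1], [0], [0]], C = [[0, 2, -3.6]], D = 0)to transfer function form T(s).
T(s) = C(sI - A)⁻¹B + D.
Characteristic polynomial det(sI - A) = s^3 + 7.3*s^2 + 14.68*s + 6.396.
Numerator from C·adj(sI-A)·B + D·det(sI-A) = 2*s - 3.6.
T(s) = (2*s - 3.6)/(s^3 + 7.3*s^2 + 14.68*s + 6.396)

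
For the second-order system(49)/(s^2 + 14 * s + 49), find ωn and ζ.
Standard form: ωn²/(s²+2ζωn·s+ωn²).
const=49=ωn² → ωn=7, s coeff=14=2ζωn → ζ=1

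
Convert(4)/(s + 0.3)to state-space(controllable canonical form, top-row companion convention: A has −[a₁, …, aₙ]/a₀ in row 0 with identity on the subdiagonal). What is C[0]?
Reachable canonical form: C = numerator coefficients (right-aligned, zero-padded to length n).
num = 4, C = [[4]].
C[0] = 4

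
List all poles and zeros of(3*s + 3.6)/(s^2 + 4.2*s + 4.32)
Set denominator = 0: s^2 + 4.2*s + 4.32 = (s + 1.8)(s + 2.4) = 0 → Poles: -1.8, -2.4
Set numerator = 0: 3*s + 3.6 = 0 → Zeros: -1.2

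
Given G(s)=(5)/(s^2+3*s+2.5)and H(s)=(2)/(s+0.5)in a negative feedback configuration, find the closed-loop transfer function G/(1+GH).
Closed-loop T = G/(1+GH).
Numerator: G_num * H_den = 5*s + 2.5.
Denominator: G_den * H_den + G_num * H_num = (s^3 + 3.5*s^2 + 4*s + 1.25) + (10) = s^3 + 3.5*s^2 + 4*s + 11.25.
T(s) = (5*s + 2.5)/(s^3 + 3.5*s^2 + 4*s + 11.25)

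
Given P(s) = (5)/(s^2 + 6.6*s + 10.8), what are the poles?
Set denominator = 0: s^2 + 6.6*s + 10.8 = (s + 3.6)(s + 3) = 0 → Poles: -3, -3.6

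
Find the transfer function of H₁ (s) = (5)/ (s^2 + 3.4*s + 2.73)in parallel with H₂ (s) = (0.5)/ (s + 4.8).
Parallel: H = H₁ + H₂ = (n₁·d₂ + n₂·d₁)/(d₁·d₂).
n₁·d₂ = 5*s + 24. n₂·d₁ = 0.5*s^2 + 1.7*s + 1.365. Sum = 0.5*s^2 + 6.7*s + 25.365. d₁·d₂ = s^3 + 8.2*s^2 + 19.05*s + 13.104.
H(s) = (0.5*s^2 + 6.7*s + 25.365)/(s^3 + 8.2*s^2 + 19.05*s + 13.104)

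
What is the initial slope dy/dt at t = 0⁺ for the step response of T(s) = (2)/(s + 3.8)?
IVT: y'(0⁺) = lim_{s→∞} s²·Y(s) = lim_{s→∞} s·T(s).
deg(num) = 0, deg(den) = 1, relative degree = 1, so s·T(s) → (leading num)/(leading den) = 2/1 = 2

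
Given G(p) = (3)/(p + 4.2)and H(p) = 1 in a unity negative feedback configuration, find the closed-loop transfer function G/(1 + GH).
Closed-loop T = G/(1+GH).
Numerator: G_num * H_den = 3.
Denominator: G_den * H_den + G_num * H_num = (p + 4.2) + (3) = p + 7.2.
T(p) = (3)/(p + 7.2)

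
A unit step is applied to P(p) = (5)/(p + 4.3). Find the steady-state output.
FVT: lim_{t→∞} y(t) = lim_{p→0} p*Y(p) where Y(p) = P(p)/p.
= lim_{p→0} P(p) = P(0) = num(0)/den(0) = 5/4.3 = 1.163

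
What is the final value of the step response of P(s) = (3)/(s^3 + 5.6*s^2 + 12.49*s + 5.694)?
FVT: lim_{t→∞} y(t) = lim_{s→0} s*Y(s) where Y(s) = P(s)/s.
= lim_{s→0} P(s) = P(0) = num(0)/den(0) = 3/5.694 = 0.5269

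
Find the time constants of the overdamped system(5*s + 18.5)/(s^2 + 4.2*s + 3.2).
Overdamped: real poles at -3.2, -1. τ = -1/pole → τ₁ = 0.3125, τ₂ = 1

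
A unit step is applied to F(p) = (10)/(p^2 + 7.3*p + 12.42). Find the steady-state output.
FVT: lim_{t→∞} y(t) = lim_{p→0} p*Y(p) where Y(p) = F(p)/p.
= lim_{p→0} F(p) = F(0) = num(0)/den(0) = 10/12.42 = 0.8052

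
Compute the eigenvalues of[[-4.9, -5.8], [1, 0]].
Eigenvalues solve det(λI - A) = 0.
Characteristic polynomial: λ^2 + 4.9*λ + 5.8 = 0.
Factor: (λ + 2.9)(λ + 2) = 0.
Roots: -2, -2.9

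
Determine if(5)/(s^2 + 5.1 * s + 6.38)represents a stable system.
Denominator: s^2 + 5.1*s + 6.38 = (s + 2.9)(s + 2.2). Poles: -2.2, -2.9. All Re(p)<0: Yes (stable)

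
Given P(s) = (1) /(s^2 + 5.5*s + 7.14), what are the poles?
Set denominator = 0: s^2 + 5.5*s + 7.14 = (s + 2.1)(s + 3.4) = 0 → Poles: -2.1, -3.4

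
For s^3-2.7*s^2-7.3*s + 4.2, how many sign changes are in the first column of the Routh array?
Routh array:
s^3: [1, -7.3]; s^2: [-2.7, 4.2]; s^1: [-5.74444]; s^0: [4.2]
First column: [1, -2.7, -5.74444, 4.2]. Sign changes = 2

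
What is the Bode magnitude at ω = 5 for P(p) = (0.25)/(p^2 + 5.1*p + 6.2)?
Substitute p = j*5: P(j5) = -0.00468272 - 0.00635156j.
|P(j5)| = sqrt(Re² + Im²) = 0.007891.
20*log₁₀(0.007891) = -42.06 dB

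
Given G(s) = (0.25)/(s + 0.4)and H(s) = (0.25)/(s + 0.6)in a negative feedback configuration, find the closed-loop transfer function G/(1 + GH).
Closed-loop T = G/(1+GH).
Numerator: G_num * H_den = 0.25*s + 0.15.
Denominator: G_den * H_den + G_num * H_num = (s^2 + s + 0.24) + (0.0625) = s^2 + s + 0.3025.
T(s) = (0.25*s + 0.15)/(s^2 + s + 0.3025)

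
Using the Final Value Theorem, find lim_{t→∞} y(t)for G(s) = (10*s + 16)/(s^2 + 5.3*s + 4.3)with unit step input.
FVT: lim_{t→∞} y(t) = lim_{s→0} s*Y(s) where Y(s) = G(s)/s.
= lim_{s→0} G(s) = G(0) = num(0)/den(0) = 16/4.3 = 3.721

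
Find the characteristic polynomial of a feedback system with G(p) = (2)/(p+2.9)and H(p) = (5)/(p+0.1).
Characteristic poly = G_den * H_den + G_num * H_num = (p^2 + 3*p + 0.29) + (10) = p^2 + 3*p + 10.29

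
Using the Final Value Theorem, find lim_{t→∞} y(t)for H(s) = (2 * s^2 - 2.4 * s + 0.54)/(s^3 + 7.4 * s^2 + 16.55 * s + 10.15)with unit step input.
FVT: lim_{t→∞} y(t) = lim_{s→0} s*Y(s) where Y(s) = H(s)/s.
= lim_{s→0} H(s) = H(0) = num(0)/den(0) = 0.54/10.15 = 0.0532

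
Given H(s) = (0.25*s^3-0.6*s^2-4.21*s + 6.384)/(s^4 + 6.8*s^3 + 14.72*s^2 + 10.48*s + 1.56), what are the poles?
Set denominator = 0: s^4 + 6.8*s^3 + 14.72*s^2 + 10.48*s + 1.56 = (s + 3)(s + 0.2)(s + 1)(s + 2.6) = 0 → Poles: -0.2, -1, -2.6, -3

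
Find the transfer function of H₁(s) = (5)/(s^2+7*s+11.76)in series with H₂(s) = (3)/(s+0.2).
Series: H = H₁ · H₂ = (n₁·n₂)/(d₁·d₂).
Num: n₁·n₂ = 15. Den: d₁·d₂ = s^3 + 7.2*s^2 + 13.16*s + 2.352.
H(s) = (15)/(s^3 + 7.2*s^2 + 13.16*s + 2.352)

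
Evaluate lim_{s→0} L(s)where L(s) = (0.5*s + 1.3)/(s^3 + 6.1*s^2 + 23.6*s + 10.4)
DC gain = L(0) = num(0)/den(0) = 1.3/10.4 = 0.125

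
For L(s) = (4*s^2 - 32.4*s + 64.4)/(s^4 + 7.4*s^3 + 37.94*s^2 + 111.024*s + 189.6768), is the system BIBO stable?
Denominator: s^4 + 7.4*s^3 + 37.94*s^2 + 111.024*s + 189.6768 = (s^2 + 1.8*s + 16.02)(s^2 + 5.6*s + 11.84). Poles: -0.9 + 3.9j, -0.9 - 3.9j, -2.8 + 2j, -2.8 - 2j. All Re(p)<0: Yes (stable)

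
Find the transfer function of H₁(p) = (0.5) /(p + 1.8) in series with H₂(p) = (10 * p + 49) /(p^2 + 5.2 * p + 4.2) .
Series: H = H₁ · H₂ = (n₁·n₂)/(d₁·d₂).
Num: n₁·n₂ = 5*p + 24.5. Den: d₁·d₂ = p^3 + 7*p^2 + 13.56*p + 7.56.
H(p) = (5*p + 24.5)/(p^3 + 7*p^2 + 13.56*p + 7.56)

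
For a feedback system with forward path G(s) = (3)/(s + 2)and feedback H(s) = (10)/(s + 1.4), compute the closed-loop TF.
Closed-loop T = G/(1+GH).
Numerator: G_num * H_den = 3*s + 4.2.
Denominator: G_den * H_den + G_num * H_num = (s^2 + 3.4*s + 2.8) + (30) = s^2 + 3.4*s + 32.8.
T(s) = (3*s + 4.2)/(s^2 + 3.4*s + 32.8)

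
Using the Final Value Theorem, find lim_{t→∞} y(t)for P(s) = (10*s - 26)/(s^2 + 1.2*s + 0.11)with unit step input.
FVT: lim_{t→∞} y(t) = lim_{s→0} s*Y(s) where Y(s) = P(s)/s.
= lim_{s→0} P(s) = P(0) = num(0)/den(0) = -26/0.11 = -236.4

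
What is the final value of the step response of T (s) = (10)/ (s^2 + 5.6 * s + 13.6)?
FVT: lim_{t→∞} y(t) = lim_{s→0} s*Y(s) where Y(s) = T(s)/s.
= lim_{s→0} T(s) = T(0) = num(0)/den(0) = 10/13.6 = 0.7353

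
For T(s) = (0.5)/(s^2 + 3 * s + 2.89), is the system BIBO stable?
Denominator: s^2 + 3*s + 2.89. Poles: -1.5 + 0.8j, -1.5 - 0.8j. All Re(p)<0: Yes (stable)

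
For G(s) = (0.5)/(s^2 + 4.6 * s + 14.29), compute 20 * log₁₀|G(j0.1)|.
Substitute s = j*0.1: G(j0.1) = 0.0349777 - 0.00112673j.
|G(j0.1)| = sqrt(Re² + Im²) = 0.035.
20*log₁₀(0.035) = -29.12 dB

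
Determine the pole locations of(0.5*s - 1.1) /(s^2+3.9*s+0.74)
Set denominator = 0: s^2 + 3.9*s + 0.74 = (s + 3.7)(s + 0.2) = 0 → Poles: -0.2, -3.7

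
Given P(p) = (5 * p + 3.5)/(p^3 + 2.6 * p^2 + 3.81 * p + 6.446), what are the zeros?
Set numerator = 0: 5*p + 3.5 = 0 → Zeros: -0.7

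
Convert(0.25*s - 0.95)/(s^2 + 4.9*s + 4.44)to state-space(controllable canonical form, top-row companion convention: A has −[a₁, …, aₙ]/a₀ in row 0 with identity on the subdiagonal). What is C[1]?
Reachable canonical form: C = numerator coefficients (right-aligned, zero-padded to length n).
num = 0.25*s - 0.95, C = [[0.25, -0.95]].
C[1] = -0.95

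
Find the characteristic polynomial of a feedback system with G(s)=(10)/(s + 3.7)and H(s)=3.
Characteristic poly = G_den * H_den + G_num * H_num = (s + 3.7) + (30) = s + 33.7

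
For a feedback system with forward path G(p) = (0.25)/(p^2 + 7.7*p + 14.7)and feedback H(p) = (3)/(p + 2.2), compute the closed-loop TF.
Closed-loop T = G/(1+GH).
Numerator: G_num * H_den = 0.25*p + 0.55.
Denominator: G_den * H_den + G_num * H_num = (p^3 + 9.9*p^2 + 31.64*p + 32.34) + (0.75) = p^3 + 9.9*p^2 + 31.64*p + 33.09.
T(p) = (0.25*p + 0.55)/(p^3 + 9.9*p^2 + 31.64*p + 33.09)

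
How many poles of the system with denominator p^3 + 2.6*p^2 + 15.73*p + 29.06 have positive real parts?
p^3 + 2.6*p^2 + 15.73*p + 29.06 = (p + 2)(p^2 + 0.6*p + 14.53). Poles: -0.3 + 3.8j, -0.3 - 3.8j, -2. RHP poles (Re>0): 0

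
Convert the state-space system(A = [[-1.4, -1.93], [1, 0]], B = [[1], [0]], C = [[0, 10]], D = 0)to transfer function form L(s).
L(s) = C(sI - A)⁻¹B + D.
Characteristic polynomial det(sI - A) = s^2 + 1.4*s + 1.93.
Numerator from C·adj(sI-A)·B + D·det(sI-A) = 10.
L(s) = (10)/(s^2 + 1.4*s + 1.93)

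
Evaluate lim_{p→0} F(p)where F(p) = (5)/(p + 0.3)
DC gain = F(0) = num(0)/den(0) = 5/0.3 = 16.67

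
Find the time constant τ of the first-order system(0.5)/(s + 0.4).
First-order system: τ = -1/pole. Pole = -0.4. τ = -1/(-0.4) = 2.5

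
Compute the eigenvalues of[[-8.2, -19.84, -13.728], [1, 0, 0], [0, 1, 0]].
Eigenvalues solve det(λI - A) = 0.
Characteristic polynomial: λ^3 + 8.2*λ^2 + 19.84*λ + 13.728 = 0.
Factor: (λ + 2.6)(λ + 4.4)(λ + 1.2) = 0.
Roots: -1.2, -2.6, -4.4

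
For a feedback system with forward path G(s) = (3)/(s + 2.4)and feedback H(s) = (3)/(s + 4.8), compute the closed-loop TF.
Closed-loop T = G/(1+GH).
Numerator: G_num * H_den = 3*s + 14.4.
Denominator: G_den * H_den + G_num * H_num = (s^2 + 7.2*s + 11.52) + (9) = s^2 + 7.2*s + 20.52.
T(s) = (3*s + 14.4)/(s^2 + 7.2*s + 20.52)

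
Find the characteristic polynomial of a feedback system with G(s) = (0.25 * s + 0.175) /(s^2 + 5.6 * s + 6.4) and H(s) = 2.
Characteristic poly = G_den * H_den + G_num * H_num = (s^2 + 5.6*s + 6.4) + (0.5*s + 0.35) = s^2 + 6.1*s + 6.75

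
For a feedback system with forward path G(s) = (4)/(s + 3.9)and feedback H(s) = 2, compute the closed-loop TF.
Closed-loop T = G/(1+GH).
Numerator: G_num * H_den = 4.
Denominator: G_den * H_den + G_num * H_num = (s + 3.9) + (8) = s + 11.9.
T(s) = (4)/(s + 11.9)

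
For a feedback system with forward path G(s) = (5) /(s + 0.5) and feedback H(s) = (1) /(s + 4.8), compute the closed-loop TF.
Closed-loop T = G/(1+GH).
Numerator: G_num * H_den = 5*s + 24.
Denominator: G_den * H_den + G_num * H_num = (s^2 + 5.3*s + 2.4) + (5) = s^2 + 5.3*s + 7.4.
T(s) = (5*s + 24)/(s^2 + 5.3*s + 7.4)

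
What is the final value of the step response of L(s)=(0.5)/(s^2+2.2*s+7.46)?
FVT: lim_{t→∞} y(t) = lim_{s→0} s*Y(s) where Y(s) = L(s)/s.
= lim_{s→0} L(s) = L(0) = num(0)/den(0) = 0.5/7.46 = 0.06702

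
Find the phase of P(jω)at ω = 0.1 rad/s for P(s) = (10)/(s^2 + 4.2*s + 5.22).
Substitute s = j*0.1: P(j0.1) = 1.90699 - 0.153731j.
∠P(j0.1) = atan2(Im, Re) = atan2(-0.153731, 1.90699) = -4.61°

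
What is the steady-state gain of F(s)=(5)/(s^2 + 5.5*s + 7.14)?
DC gain = F(0) = num(0)/den(0) = 5/7.14 = 0.7003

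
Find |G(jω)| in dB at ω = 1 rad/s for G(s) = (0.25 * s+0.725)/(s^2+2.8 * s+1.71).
Substitute s = j*1: G(j1) = 0.145582 - 0.222013j.
|G(j1)| = sqrt(Re² + Im²) = 0.2655.
20*log₁₀(0.2655) = -11.52 dB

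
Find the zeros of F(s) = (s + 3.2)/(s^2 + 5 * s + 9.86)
Set numerator = 0: s + 3.2 = 0 → Zeros: -3.2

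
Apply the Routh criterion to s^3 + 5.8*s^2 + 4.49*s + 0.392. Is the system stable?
Routh array:
s^3: [1, 4.49]; s^2: [5.8, 0.392]; s^1: [4.42241]; s^0: [0.392]
First column: [1, 5.8, 4.42241, 0.392]. Sign changes = 0.
Yes, stable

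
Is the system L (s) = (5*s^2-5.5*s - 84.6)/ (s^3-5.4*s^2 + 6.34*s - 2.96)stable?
Denominator: s^3 - 5.4*s^2 + 6.34*s - 2.96 = (s - 4)(s^2 - 1.4*s + 0.74). Poles: 0.7 + 0.5j, 0.7 - 0.5j, 4. All Re(p)<0: No (unstable)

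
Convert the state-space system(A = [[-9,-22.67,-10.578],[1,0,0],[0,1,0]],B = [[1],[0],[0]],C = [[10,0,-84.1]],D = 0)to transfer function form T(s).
T(s) = C(sI - A)⁻¹B + D.
Characteristic polynomial det(sI - A) = s^3 + 9*s^2 + 22.67*s + 10.578.
Numerator from C·adj(sI-A)·B + D·det(sI-A) = 10*s^2 - 84.1.
T(s) = (10*s^2 - 84.1)/(s^3 + 9*s^2 + 22.67*s + 10.578)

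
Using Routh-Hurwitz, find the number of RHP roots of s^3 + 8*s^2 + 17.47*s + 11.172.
Routh array:
s^3: [1, 17.47]; s^2: [8, 11.172]; s^1: [16.0735]; s^0: [11.172]
First column: [1, 8, 16.0735, 11.172]. Sign changes = RHP roots = 0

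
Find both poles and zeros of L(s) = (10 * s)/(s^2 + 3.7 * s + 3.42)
Set denominator = 0: s^2 + 3.7*s + 3.42 = (s + 1.9)(s + 1.8) = 0 → Poles: -1.8, -1.9
Set numerator = 0: 10*s = 0 → Zeros: 0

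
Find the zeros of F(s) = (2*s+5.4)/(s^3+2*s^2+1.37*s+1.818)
Set numerator = 0: 2*s + 5.4 = 0 → Zeros: -2.7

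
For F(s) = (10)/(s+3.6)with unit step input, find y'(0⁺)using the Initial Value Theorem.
IVT: y'(0⁺) = lim_{s→∞} s²·Y(s) = lim_{s→∞} s·F(s).
deg(num) = 0, deg(den) = 1, relative degree = 1, so s·F(s) → (leading num)/(leading den) = 10/1 = 10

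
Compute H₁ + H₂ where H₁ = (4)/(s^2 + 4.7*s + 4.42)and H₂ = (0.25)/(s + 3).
Parallel: H = H₁ + H₂ = (n₁·d₂ + n₂·d₁)/(d₁·d₂).
n₁·d₂ = 4*s + 12. n₂·d₁ = 0.25*s^2 + 1.175*s + 1.105. Sum = 0.25*s^2 + 5.175*s + 13.105. d₁·d₂ = s^3 + 7.7*s^2 + 18.52*s + 13.26.
H(s) = (0.25*s^2 + 5.175*s + 13.105)/(s^3 + 7.7*s^2 + 18.52*s + 13.26)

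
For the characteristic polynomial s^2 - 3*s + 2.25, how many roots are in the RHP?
s^2 - 3*s + 2.25 = (s - 1.5)(s - 1.5). Poles: 1.5, 1.5. RHP poles (Re>0): 2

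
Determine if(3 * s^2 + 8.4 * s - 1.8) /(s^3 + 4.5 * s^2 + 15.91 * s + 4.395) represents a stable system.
Denominator: s^3 + 4.5*s^2 + 15.91*s + 4.395 = (s + 0.3)(s^2 + 4.2*s + 14.65). Poles: -0.3, -2.1 + 3.2j, -2.1 - 3.2j. All Re(p)<0: Yes (stable)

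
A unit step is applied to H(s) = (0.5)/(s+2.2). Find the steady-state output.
FVT: lim_{t→∞} y(t) = lim_{s→0} s*Y(s) where Y(s) = H(s)/s.
= lim_{s→0} H(s) = H(0) = num(0)/den(0) = 0.5/2.2 = 0.2273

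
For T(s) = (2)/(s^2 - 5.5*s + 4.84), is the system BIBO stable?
Denominator: s^2 - 5.5*s + 4.84 = (s - 4.4)(s - 1.1). Poles: 1.1, 4.4. All Re(p)<0: No (unstable)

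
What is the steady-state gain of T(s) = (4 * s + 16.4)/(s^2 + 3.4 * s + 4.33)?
DC gain = T(0) = num(0)/den(0) = 16.4/4.33 = 3.788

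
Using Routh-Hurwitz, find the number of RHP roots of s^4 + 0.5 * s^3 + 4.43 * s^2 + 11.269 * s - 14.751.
Routh array:
s^4: [1, 4.43, -14.751]; s^3: [0.5, 11.269]; s^2: [-18.108, -14.751]; s^1: [10.8617]; s^0: [-14.751]
First column: [1, 0.5, -18.108, 10.8617, -14.751]. Sign changes = RHP roots = 3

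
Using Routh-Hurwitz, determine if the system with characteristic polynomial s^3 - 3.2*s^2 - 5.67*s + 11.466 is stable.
Routh array:
s^3: [1, -5.67]; s^2: [-3.2, 11.466]; s^1: [-2.08688]; s^0: [11.466]
First column: [1, -3.2, -2.08688, 11.466]. Sign changes = 2.
No, unstable (2 RHP root(s))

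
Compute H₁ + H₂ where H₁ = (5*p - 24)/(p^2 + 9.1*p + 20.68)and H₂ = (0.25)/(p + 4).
Parallel: H = H₁ + H₂ = (n₁·d₂ + n₂·d₁)/(d₁·d₂).
n₁·d₂ = 5*p^2 - 4*p - 96. n₂·d₁ = 0.25*p^2 + 2.275*p + 5.17. Sum = 5.25*p^2 - 1.725*p - 90.83. d₁·d₂ = p^3 + 13.1*p^2 + 57.08*p + 82.72.
H(p) = (5.25*p^2 - 1.725*p - 90.83)/(p^3 + 13.1*p^2 + 57.08*p + 82.72)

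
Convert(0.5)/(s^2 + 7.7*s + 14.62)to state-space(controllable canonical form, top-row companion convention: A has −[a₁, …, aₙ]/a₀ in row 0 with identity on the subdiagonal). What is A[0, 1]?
Reachable canonical form for den = s^2 + 7.7*s + 14.62: top row of A = -[a₁,a₂,...,aₙ]/a₀, ones on the subdiagonal, zeros elsewhere.
A = [[-7.7, -14.62], [1, 0]].
A[0,1] = -14.62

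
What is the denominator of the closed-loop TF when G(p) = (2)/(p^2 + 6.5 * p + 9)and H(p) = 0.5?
Characteristic poly = G_den * H_den + G_num * H_num = (p^2 + 6.5*p + 9) + (1) = p^2 + 6.5*p + 10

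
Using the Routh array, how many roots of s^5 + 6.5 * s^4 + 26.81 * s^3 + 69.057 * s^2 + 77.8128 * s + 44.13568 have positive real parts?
Routh array:
s^5: [1, 26.81, 77.8128]; s^4: [6.5, 69.057, 44.13568]; s^3: [16.1858, 71.0227]; s^2: [40.5353, 44.13568]; s^1: [53.3992]; s^0: [44.13568]
First column: [1, 6.5, 16.1858, 40.5353, 53.3992, 44.13568]. Sign changes = RHP roots = 0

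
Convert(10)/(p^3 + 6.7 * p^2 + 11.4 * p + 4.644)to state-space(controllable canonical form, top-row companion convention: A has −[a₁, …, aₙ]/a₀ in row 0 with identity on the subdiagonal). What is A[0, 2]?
Reachable canonical form for den = p^3 + 6.7*p^2 + 11.4*p + 4.644: top row of A = -[a₁,a₂,...,aₙ]/a₀, ones on the subdiagonal, zeros elsewhere.
A = [[-6.7, -11.4, -4.644], [1, 0, 0], [0, 1, 0]].
A[0,2] = -4.644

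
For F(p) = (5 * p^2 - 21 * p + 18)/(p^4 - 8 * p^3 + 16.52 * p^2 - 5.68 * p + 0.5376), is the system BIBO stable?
Denominator: p^4 - 8*p^3 + 16.52*p^2 - 5.68*p + 0.5376 = (p - 0.2)(p - 0.2)(p - 4.8)(p - 2.8). Poles: 0.2, 0.2, 2.8, 4.8. All Re(p)<0: No (unstable)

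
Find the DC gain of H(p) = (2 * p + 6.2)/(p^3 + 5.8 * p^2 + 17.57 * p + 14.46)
DC gain = H(0) = num(0)/den(0) = 6.2/14.46 = 0.4288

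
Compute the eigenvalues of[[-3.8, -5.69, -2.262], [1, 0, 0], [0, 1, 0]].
Eigenvalues solve det(λI - A) = 0.
Characteristic polynomial: λ^3 + 3.8*λ^2 + 5.69*λ + 2.262 = 0.
Factor: (λ + 0.6)(λ^2 + 3.2*λ + 3.77) = 0.
Roots: -0.6, -1.6 + 1.1j, -1.6 - 1.1j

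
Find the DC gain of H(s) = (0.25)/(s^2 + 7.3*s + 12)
DC gain = H(0) = num(0)/den(0) = 0.25/12 = 0.02083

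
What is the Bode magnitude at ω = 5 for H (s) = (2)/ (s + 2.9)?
Substitute s = j*5: H(j5) = 0.173601 - 0.299312j.
|H(j5)| = sqrt(Re² + Im²) = 0.346.
20*log₁₀(0.346) = -9.22 dB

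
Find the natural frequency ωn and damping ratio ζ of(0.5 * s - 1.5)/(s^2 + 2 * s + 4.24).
Underdamped: complex pole -1 + 1.8j. ωn = |pole| = 2.059, ζ = -Re(pole)/ωn = 0.4856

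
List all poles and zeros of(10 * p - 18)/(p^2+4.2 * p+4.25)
Set denominator = 0: p^2 + 4.2*p + 4.25 = (p + 1.7)(p + 2.5) = 0 → Poles: -1.7, -2.5
Set numerator = 0: 10*p - 18 = 0 → Zeros: 1.8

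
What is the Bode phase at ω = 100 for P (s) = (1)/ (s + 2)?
Substitute s = j*100: P(j100) = 0.00019992 - 0.009996j.
∠P(j100) = atan2(Im, Re) = atan2(-0.009996, 0.00019992) = -88.85°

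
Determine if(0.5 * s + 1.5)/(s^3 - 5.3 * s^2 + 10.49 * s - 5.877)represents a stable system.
Denominator: s^3 - 5.3*s^2 + 10.49*s - 5.877 = (s - 0.9)(s^2 - 4.4*s + 6.53). Poles: 0.9, 2.2 + 1.3j, 2.2 - 1.3j. All Re(p)<0: No (unstable)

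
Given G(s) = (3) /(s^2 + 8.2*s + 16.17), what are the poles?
Set denominator = 0: s^2 + 8.2*s + 16.17 = (s + 3.3)(s + 4.9) = 0 → Poles: -3.3, -4.9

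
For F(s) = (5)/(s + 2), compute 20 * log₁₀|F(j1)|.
Substitute s = j*1: F(j1) = 2 - 1j.
|F(j1)| = sqrt(Re² + Im²) = 2.236.
20*log₁₀(2.236) = 6.99 dB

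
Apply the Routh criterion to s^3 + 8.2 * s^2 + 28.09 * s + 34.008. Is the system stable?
Routh array:
s^3: [1, 28.09]; s^2: [8.2, 34.008]; s^1: [23.9427]; s^0: [34.008]
First column: [1, 8.2, 23.9427, 34.008]. Sign changes = 0.
Yes, stable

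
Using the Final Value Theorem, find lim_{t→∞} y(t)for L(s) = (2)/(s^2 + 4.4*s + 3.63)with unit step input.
FVT: lim_{t→∞} y(t) = lim_{s→0} s*Y(s) where Y(s) = L(s)/s.
= lim_{s→0} L(s) = L(0) = num(0)/den(0) = 2/3.63 = 0.551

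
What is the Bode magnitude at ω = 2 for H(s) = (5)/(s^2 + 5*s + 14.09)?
Substitute s = j*2: H(j2) = 0.24999 - 0.24776j.
|H(j2)| = sqrt(Re² + Im²) = 0.352.
20*log₁₀(0.352) = -9.07 dB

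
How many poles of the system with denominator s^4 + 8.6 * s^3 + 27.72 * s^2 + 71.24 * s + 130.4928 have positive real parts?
s^4 + 8.6*s^3 + 27.72*s^2 + 71.24*s + 130.4928 = (s + 3.6)(s + 4.6)(s^2 + 0.4*s + 7.88). Poles: -0.2 + 2.8j, -0.2 - 2.8j, -3.6, -4.6. RHP poles (Re>0): 0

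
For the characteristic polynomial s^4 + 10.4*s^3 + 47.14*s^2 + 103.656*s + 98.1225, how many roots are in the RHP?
s^4 + 10.4*s^3 + 47.14*s^2 + 103.656*s + 98.1225 = (s^2 + 5.6*s + 12.25)(s^2 + 4.8*s + 8.01). Poles: -2.4 + 1.5j, -2.4 - 1.5j, -2.8 + 2.1j, -2.8 - 2.1j. RHP poles (Re>0): 0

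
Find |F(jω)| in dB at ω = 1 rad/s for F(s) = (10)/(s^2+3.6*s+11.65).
Substitute s = j*1: F(j1) = 0.84268 - 0.28485j.
|F(j1)| = sqrt(Re² + Im²) = 0.8895.
20*log₁₀(0.8895) = -1.02 dB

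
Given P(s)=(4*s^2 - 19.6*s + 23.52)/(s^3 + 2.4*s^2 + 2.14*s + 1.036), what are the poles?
Set denominator = 0: s^3 + 2.4*s^2 + 2.14*s + 1.036 = (s + 1.4)(s^2 + s + 0.74) = 0 → Poles: -0.5 + 0.7j, -0.5 - 0.7j, -1.4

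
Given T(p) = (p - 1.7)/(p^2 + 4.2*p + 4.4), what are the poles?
Set denominator = 0: p^2 + 4.2*p + 4.4 = (p + 2.2)(p + 2) = 0 → Poles: -2, -2.2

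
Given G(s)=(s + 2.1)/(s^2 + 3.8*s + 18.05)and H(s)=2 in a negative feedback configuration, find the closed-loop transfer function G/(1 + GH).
Closed-loop T = G/(1+GH).
Numerator: G_num * H_den = s + 2.1.
Denominator: G_den * H_den + G_num * H_num = (s^2 + 3.8*s + 18.05) + (2*s + 4.2) = s^2 + 5.8*s + 22.25.
T(s) = (s + 2.1)/(s^2 + 5.8*s + 22.25)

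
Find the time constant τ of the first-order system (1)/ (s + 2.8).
First-order system: τ = -1/pole. Pole = -2.8. τ = -1/(-2.8) = 0.3571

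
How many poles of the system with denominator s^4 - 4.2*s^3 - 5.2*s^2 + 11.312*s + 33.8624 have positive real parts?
s^4 - 4.2*s^3 - 5.2*s^2 + 11.312*s + 33.8624 = (s - 2.6)(s - 4.4)(s^2 + 2.8*s + 2.96). Poles: -1.4 + 1j, -1.4 - 1j, 2.6, 4.4. RHP poles (Re>0): 2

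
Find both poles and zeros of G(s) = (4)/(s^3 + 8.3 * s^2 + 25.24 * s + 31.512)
Set denominator = 0: s^3 + 8.3*s^2 + 25.24*s + 31.512 = (s + 3.9)(s^2 + 4.4*s + 8.08) = 0 → Poles: -2.2 + 1.8j, -2.2 - 1.8j, -3.9
Numerator is a nonzero constant (4) → Zeros: none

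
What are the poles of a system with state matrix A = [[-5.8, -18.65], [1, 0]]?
Eigenvalues solve det(λI - A) = 0.
Characteristic polynomial: λ^2 + 5.8*λ + 18.65 = 0.
Roots: -2.9 + 3.2j, -2.9 - 3.2j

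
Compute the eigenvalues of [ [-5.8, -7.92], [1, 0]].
Eigenvalues solve det(λI - A) = 0.
Characteristic polynomial: λ^2 + 5.8*λ + 7.92 = 0.
Factor: (λ + 3.6)(λ + 2.2) = 0.
Roots: -2.2, -3.6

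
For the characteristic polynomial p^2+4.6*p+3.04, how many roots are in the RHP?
p^2 + 4.6*p + 3.04 = (p + 0.8)(p + 3.8). Poles: -0.8, -3.8. RHP poles (Re>0): 0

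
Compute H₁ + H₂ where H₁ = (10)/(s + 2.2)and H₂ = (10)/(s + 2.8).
Parallel: H = H₁ + H₂ = (n₁·d₂ + n₂·d₁)/(d₁·d₂).
n₁·d₂ = 10*s + 28. n₂·d₁ = 10*s + 22. Sum = 20*s + 50. d₁·d₂ = s^2 + 5*s + 6.16.
H(s) = (20*s + 50)/(s^2 + 5*s + 6.16)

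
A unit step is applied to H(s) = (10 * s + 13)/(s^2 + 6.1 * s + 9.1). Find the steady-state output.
FVT: lim_{t→∞} y(t) = lim_{s→0} s*Y(s) where Y(s) = H(s)/s.
= lim_{s→0} H(s) = H(0) = num(0)/den(0) = 13/9.1 = 1.429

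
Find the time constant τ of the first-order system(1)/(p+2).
First-order system: τ = -1/pole. Pole = -2. τ = -1/(-2) = 0.5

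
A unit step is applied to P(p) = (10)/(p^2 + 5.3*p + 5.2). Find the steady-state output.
FVT: lim_{t→∞} y(t) = lim_{p→0} p*Y(p) where Y(p) = P(p)/p.
= lim_{p→0} P(p) = P(0) = num(0)/den(0) = 10/5.2 = 1.923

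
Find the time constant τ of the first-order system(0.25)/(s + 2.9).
First-order system: τ = -1/pole. Pole = -2.9. τ = -1/(-2.9) = 0.3448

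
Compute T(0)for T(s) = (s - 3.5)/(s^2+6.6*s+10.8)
DC gain = T(0) = num(0)/den(0) = -3.5/10.8 = -0.3241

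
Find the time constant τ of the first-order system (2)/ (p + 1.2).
First-order system: τ = -1/pole. Pole = -1.2. τ = -1/(-1.2) = 0.8333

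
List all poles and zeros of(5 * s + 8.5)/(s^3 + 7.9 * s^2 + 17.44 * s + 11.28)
Set denominator = 0: s^3 + 7.9*s^2 + 17.44*s + 11.28 = (s + 4.7)(s + 1.2)(s + 2) = 0 → Poles: -1.2, -2, -4.7
Set numerator = 0: 5*s + 8.5 = 0 → Zeros: -1.7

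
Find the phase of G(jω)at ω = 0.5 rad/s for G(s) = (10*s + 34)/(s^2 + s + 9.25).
Substitute s = j*0.5: G(j0.5) = 3.79692 + 0.344615j.
∠G(j0.5) = atan2(Im, Re) = atan2(0.344615, 3.79692) = 5.19°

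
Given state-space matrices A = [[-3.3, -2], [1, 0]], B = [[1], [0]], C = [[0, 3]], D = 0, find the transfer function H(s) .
H(s) = C(sI - A)⁻¹B + D.
Characteristic polynomial det(sI - A) = s^2 + 3.3*s + 2.
Numerator from C·adj(sI-A)·B + D·det(sI-A) = 3.
H(s) = (3)/(s^2 + 3.3*s + 2)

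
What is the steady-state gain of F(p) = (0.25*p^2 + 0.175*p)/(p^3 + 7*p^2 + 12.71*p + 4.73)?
DC gain = F(0) = num(0)/den(0) = 0/4.73 = 0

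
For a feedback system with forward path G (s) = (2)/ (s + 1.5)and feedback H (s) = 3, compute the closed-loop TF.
Closed-loop T = G/(1+GH).
Numerator: G_num * H_den = 2.
Denominator: G_den * H_den + G_num * H_num = (s + 1.5) + (6) = s + 7.5.
T(s) = (2)/(s + 7.5)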